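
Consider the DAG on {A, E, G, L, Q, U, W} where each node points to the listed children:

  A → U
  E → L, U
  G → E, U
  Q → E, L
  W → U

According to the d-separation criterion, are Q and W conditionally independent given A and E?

Yes

There are 4 undirected paths between Q and W; checking each against the conditioning set {A, E}:
  1. Q → E → U ← W — E:chain[blocks]; U:collider[blocks] ⇒ blocked
  2. Q → E ← G → U ← W — E:collider[open]; G:fork[open]; U:collider[blocks] ⇒ blocked
  3. Q → L ← E → U ← W — L:collider[blocks]; E:fork[blocks]; U:collider[blocks] ⇒ blocked
  4. Q → L ← E ← G → U ← W — L:collider[blocks]; E:chain[blocks]; G:fork[open]; U:collider[blocks] ⇒ blocked
Since every path is blocked, d-separation holds.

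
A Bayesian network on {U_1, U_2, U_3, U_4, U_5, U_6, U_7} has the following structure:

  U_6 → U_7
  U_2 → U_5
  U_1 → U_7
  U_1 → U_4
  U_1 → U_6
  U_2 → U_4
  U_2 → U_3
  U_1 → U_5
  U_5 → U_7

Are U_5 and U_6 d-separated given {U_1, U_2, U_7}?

There are 6 undirected paths between U_5 and U_6; checking each against the conditioning set {U_1, U_2, U_7}:
  1. U_5 ← U_1 → U_7 ← U_6 — U_1:fork[blocks]; U_7:collider[open] ⇒ blocked
  2. U_5 ← U_1 → U_6 — U_1:fork[blocks] ⇒ blocked
  3. U_5 ← U_2 → U_4 ← U_1 → U_7 ← U_6 — U_2:fork[blocks]; U_4:collider[blocks]; U_1:fork[blocks]; U_7:collider[open] ⇒ blocked
  4. U_5 ← U_2 → U_4 ← U_1 → U_6 — U_2:fork[blocks]; U_4:collider[blocks]; U_1:fork[blocks] ⇒ blocked
  5. U_5 → U_7 ← U_1 → U_6 — U_7:collider[open]; U_1:fork[blocks] ⇒ blocked
  6. U_5 → U_7 ← U_6 — U_7:collider[open] ⇒ active
Since the path U_5 → U_7 ← U_6 is active, U_5 and U_6 are not d-separated given {U_1, U_2, U_7}.

No — U_5 and U_6 are not d-separated given {U_1, U_2, U_7}.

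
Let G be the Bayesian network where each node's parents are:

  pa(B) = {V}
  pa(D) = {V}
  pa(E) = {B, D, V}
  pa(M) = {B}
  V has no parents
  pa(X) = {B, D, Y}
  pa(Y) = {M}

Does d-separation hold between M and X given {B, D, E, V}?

No

Enumerating the 6 paths from M to X and testing each for blocking by {B, D, E, V}:
  1. M ← B → X — B:fork[blocks] ⇒ blocked
  2. M ← B ← V → D → X — B:chain[blocks]; V:fork[blocks]; D:chain[blocks] ⇒ blocked
  3. M ← B ← V → E ← D → X — B:chain[blocks]; V:fork[blocks]; E:collider[open]; D:fork[blocks] ⇒ blocked
  4. M ← B → E ← D → X — B:fork[blocks]; E:collider[open]; D:fork[blocks] ⇒ blocked
  5. M ← B → E ← V → D → X — B:fork[blocks]; E:collider[open]; V:fork[blocks]; D:chain[blocks] ⇒ blocked
  6. M → Y → X — Y:chain[open] ⇒ active
Since the path M → Y → X is active, M and X are not d-separated given {B, D, E, V}.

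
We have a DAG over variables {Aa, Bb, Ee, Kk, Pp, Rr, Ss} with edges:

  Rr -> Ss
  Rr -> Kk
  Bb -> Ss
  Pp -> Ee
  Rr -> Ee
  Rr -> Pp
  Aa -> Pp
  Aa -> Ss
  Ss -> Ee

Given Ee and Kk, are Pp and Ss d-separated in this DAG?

There are 5 undirected paths between Pp and Ss; checking each against the conditioning set {Ee, Kk}:
Path 1: Pp → Ee ← Rr → Ss
  Ee is a collider and Ee is conditioned on, which opens it; Rr is a fork and Rr is not conditioned on — no node blocks this path, so it is active.
Path 2: Pp → Ee ← Ss
  Ee is a collider and Ee is conditioned on, which opens it — no node blocks this path, so it is active.
Path 3: Pp ← Aa → Ss
  Aa is a fork and Aa is not conditioned on — no node blocks this path, so it is active.
Path 4: Pp ← Rr → Ee ← Ss
  Rr is a fork and Rr is not conditioned on; Ee is a collider and Ee is conditioned on, which opens it — no node blocks this path, so it is active.
Path 5: Pp ← Rr → Ss
  Rr is a fork and Rr is not conditioned on — no node blocks this path, so it is active.
Because an active path exists, Pp and Ss are not d-separated.

No — Pp and Ss are not d-separated given {Ee, Kk}.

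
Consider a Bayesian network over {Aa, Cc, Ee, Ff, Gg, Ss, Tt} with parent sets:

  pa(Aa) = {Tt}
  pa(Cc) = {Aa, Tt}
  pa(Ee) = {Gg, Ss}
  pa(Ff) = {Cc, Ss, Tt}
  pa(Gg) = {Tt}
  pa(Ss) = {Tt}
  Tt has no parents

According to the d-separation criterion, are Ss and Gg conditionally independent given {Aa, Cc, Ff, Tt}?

Enumerating the 5 paths from Ss to Gg and testing each for blocking by {Aa, Cc, Ff, Tt}:
Path 1: Ss ← Tt → Gg
  Tt is a fork here and Tt is conditioned on, so the path is blocked at Tt.
Path 2: Ss → Ff ← Tt → Gg
  Tt is a fork here and Tt is conditioned on, so the path is blocked at Tt.
Path 3: Ss → Ff ← Cc ← Tt → Gg
  Cc is a chain here and Cc is conditioned on, so the path is blocked at Cc.
Path 4: Ss → Ff ← Cc ← Aa ← Tt → Gg
  Cc is a chain here and Cc is conditioned on, so the path is blocked at Cc.
Path 5: Ss → Ee ← Gg
  Ee is a collider here and neither Ee nor any of its descendants is conditioned on, so the collider stays closed — the path is blocked at Ee.
All paths are blocked; Ss ⊥ Gg | {Aa, Cc, Ff, Tt} holds.

Yes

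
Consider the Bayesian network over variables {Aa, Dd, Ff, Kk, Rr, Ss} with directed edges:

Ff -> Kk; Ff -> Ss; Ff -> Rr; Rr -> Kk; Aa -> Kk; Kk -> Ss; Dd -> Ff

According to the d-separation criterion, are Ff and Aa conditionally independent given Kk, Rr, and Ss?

No

We examine all 3 paths between Ff and Aa:
Path 1: Ff → Ss ← Kk ← Aa
  Kk is a chain here and Kk is conditioned on, so the path is blocked at Kk.
Path 2: Ff → Kk ← Aa
  Kk is a collider and Kk is conditioned on, which opens it — no node blocks this path, so it is active.
Path 3: Ff → Rr → Kk ← Aa
  Rr is a chain here and Rr is conditioned on, so the path is blocked at Rr.
At least one path is unblocked, so d-separation fails.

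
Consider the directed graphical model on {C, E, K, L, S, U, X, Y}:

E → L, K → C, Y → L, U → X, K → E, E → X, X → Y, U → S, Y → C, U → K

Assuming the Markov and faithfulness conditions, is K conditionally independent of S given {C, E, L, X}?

No

There are 5 undirected paths between K and S; checking each against the conditioning set {C, E, L, X}:
Path 1: K → E → L ← Y ← X ← U → S
  E is a chain here and E is conditioned on, so the path is blocked at E.
Path 2: K → E → X ← U → S
  E is a chain here and E is conditioned on, so the path is blocked at E.
Path 3: K → C ← Y → L ← E → X ← U → S
  E is a fork here and E is conditioned on, so the path is blocked at E.
Path 4: K → C ← Y ← X ← U → S
  X is a chain here and X is conditioned on, so the path is blocked at X.
Path 5: K ← U → S
  U is a fork and U is not conditioned on — no node blocks this path, so it is active.
Since the path K ← U → S is active, K and S are not d-separated given {C, E, L, X}.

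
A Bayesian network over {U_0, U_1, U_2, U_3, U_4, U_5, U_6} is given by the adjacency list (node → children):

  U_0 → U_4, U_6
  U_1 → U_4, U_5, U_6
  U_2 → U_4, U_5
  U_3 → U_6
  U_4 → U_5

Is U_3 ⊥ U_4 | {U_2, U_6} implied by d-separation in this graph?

We examine all 4 paths between U_3 and U_4:
Path 1: U_3 → U_6 ← U_1 → U_5 ← U_2 → U_4
  U_5 is a collider here and neither U_5 nor any of its descendants is conditioned on, so the collider stays closed — the path is blocked at U_5.
Path 2: U_3 → U_6 ← U_1 → U_5 ← U_4
  U_5 is a collider here and neither U_5 nor any of its descendants is conditioned on, so the collider stays closed — the path is blocked at U_5.
Path 3: U_3 → U_6 ← U_1 → U_4
  U_6 is a collider and U_6 is conditioned on, which opens it; U_1 is a fork and U_1 is not conditioned on — no node blocks this path, so it is active.
Path 4: U_3 → U_6 ← U_0 → U_4
  U_6 is a collider and U_6 is conditioned on, which opens it; U_0 is a fork and U_0 is not conditioned on — no node blocks this path, so it is active.
Since the path U_3 → U_6 ← U_1 → U_4 is active, U_3 and U_4 are not d-separated given {U_2, U_6}.

No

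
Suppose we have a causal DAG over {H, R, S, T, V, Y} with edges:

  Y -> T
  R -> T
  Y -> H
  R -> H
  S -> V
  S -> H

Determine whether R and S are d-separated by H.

No

We examine all 2 paths between R and S:
Path 1: R → H ← S
  H is a collider and H is conditioned on, which opens it — no node blocks this path, so it is active.
Path 2: R → T ← Y → H ← S
  T is a collider here and neither T nor any of its descendants is conditioned on, so the collider stays closed — the path is blocked at T.
At least one path is unblocked, so d-separation fails.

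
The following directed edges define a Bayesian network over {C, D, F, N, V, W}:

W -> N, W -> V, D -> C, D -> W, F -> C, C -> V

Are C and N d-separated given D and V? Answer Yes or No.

Enumerating the 2 paths from C to N and testing each for blocking by {D, V}:
  1. C ← D → W → N — D:fork[blocks]; W:chain[open] ⇒ blocked
  2. C → V ← W → N — V:collider[open]; W:fork[open] ⇒ active
Since the path C → V ← W → N is active, C and N are not d-separated given {D, V}.

No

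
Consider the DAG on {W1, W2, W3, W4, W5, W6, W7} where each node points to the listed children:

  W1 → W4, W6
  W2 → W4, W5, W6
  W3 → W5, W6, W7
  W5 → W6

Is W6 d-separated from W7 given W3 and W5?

Yes

Enumerating the 4 paths from W6 to W7 and testing each for blocking by {W3, W5}:
Path 1: W6 ← W1 → W4 ← W2 → W5 ← W3 → W7
  W4 is a collider here and neither W4 nor any of its descendants is conditioned on, so the collider stays closed — the path is blocked at W4.
Path 2: W6 ← W2 → W5 ← W3 → W7
  W3 is a fork here and W3 is conditioned on, so the path is blocked at W3.
Path 3: W6 ← W5 ← W3 → W7
  W5 is a chain here and W5 is conditioned on, so the path is blocked at W5.
Path 4: W6 ← W3 → W7
  W3 is a fork here and W3 is conditioned on, so the path is blocked at W3.
Every path is blocked, so W6 and W7 are d-separated given {W3, W5}.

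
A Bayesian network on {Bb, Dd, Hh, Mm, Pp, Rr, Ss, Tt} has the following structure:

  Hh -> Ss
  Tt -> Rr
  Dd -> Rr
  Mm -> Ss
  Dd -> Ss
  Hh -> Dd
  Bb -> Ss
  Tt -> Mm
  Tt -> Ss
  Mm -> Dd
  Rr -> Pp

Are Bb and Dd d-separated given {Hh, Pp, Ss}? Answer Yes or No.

No — Bb and Dd are not d-separated given {Hh, Pp, Ss}.

There are 6 undirected paths between Bb and Dd; checking each against the conditioning set {Hh, Pp, Ss}:
Path 1: Bb → Ss ← Hh → Dd
  Hh is a fork here and Hh is conditioned on, so the path is blocked at Hh.
Path 2: Bb → Ss ← Dd
  Ss is a collider and Ss is conditioned on, which opens it — no node blocks this path, so it is active.
Path 3: Bb → Ss ← Mm → Dd
  Ss is a collider and Ss is conditioned on, which opens it; Mm is a fork and Mm is not conditioned on — no node blocks this path, so it is active.
Path 4: Bb → Ss ← Mm ← Tt → Rr ← Dd
  Ss is a collider and Ss is conditioned on, which opens it; Mm is a chain and Mm is not conditioned on; Tt is a fork and Tt is not conditioned on; Rr is a collider and its descendant Pp is conditioned on, which opens it — no node blocks this path, so it is active.
Path 5: Bb → Ss ← Tt → Mm → Dd
  Ss is a collider and Ss is conditioned on, which opens it; Tt is a fork and Tt is not conditioned on; Mm is a chain and Mm is not conditioned on — no node blocks this path, so it is active.
Path 6: Bb → Ss ← Tt → Rr ← Dd
  Ss is a collider and Ss is conditioned on, which opens it; Tt is a fork and Tt is not conditioned on; Rr is a collider and its descendant Pp is conditioned on, which opens it — no node blocks this path, so it is active.
At least one path is unblocked, so d-separation fails.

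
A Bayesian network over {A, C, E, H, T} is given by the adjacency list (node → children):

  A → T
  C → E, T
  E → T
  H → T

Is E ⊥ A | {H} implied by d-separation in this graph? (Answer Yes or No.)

Yes

2 paths connect E and A; each must be blocked for d-separation to hold:
Path 1: E ← C → T ← A
  T is a collider here and neither T nor any of its descendants is conditioned on, so the collider stays closed — the path is blocked at T.
Path 2: E → T ← A
  T is a collider here and neither T nor any of its descendants is conditioned on, so the collider stays closed — the path is blocked at T.
Every path is blocked, so E and A are d-separated given {H}.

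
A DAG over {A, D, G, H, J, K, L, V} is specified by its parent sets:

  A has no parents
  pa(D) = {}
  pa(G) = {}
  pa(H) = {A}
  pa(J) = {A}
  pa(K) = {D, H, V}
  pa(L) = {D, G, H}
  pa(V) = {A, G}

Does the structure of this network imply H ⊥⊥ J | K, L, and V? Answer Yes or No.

No

Enumerating the 5 paths from H to J and testing each for blocking by {K, L, V}:
Path 1: H ← A → J
  A is a fork and A is not conditioned on — no node blocks this path, so it is active.
Path 2: H → K ← D → L ← G → V ← A → J
  K is a collider and K is conditioned on, which opens it; D is a fork and D is not conditioned on; L is a collider and L is conditioned on, which opens it; G is a fork and G is not conditioned on; V is a collider and V is conditioned on, which opens it; A is a fork and A is not conditioned on — no node blocks this path, so it is active.
Path 3: H → K ← V ← A → J
  V is a chain here and V is conditioned on, so the path is blocked at V.
Path 4: H → L ← D → K ← V ← A → J
  V is a chain here and V is conditioned on, so the path is blocked at V.
Path 5: H → L ← G → V ← A → J
  L is a collider and L is conditioned on, which opens it; G is a fork and G is not conditioned on; V is a collider and V is conditioned on, which opens it; A is a fork and A is not conditioned on — no node blocks this path, so it is active.
At least one path is unblocked, so d-separation fails.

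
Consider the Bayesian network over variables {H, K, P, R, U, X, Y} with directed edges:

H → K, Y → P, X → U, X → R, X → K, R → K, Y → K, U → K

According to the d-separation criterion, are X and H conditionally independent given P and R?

Yes — X and H are d-separated given {P, R}.

We examine all 3 paths between X and H:
  1. X → K ← H — K:collider[blocks] ⇒ blocked
  2. X → U → K ← H — U:chain[open]; K:collider[blocks] ⇒ blocked
  3. X → R → K ← H — R:chain[blocks]; K:collider[blocks] ⇒ blocked
Every path is blocked, so X and H are d-separated given {P, R}.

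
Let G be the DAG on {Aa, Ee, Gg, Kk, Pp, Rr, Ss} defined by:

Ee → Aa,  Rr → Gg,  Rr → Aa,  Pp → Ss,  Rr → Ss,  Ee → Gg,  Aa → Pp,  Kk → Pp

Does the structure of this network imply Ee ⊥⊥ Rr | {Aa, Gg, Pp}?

No — Ee and Rr are not d-separated given {Aa, Gg, Pp}.

Enumerating the 3 paths from Ee to Rr and testing each for blocking by {Aa, Gg, Pp}:
Path 1: Ee → Gg ← Rr
  Gg is a collider and Gg is conditioned on, which opens it — no node blocks this path, so it is active.
Path 2: Ee → Aa ← Rr
  Aa is a collider and Aa is conditioned on, which opens it — no node blocks this path, so it is active.
Path 3: Ee → Aa → Pp → Ss ← Rr
  Aa is a chain here and Aa is conditioned on, so the path is blocked at Aa.
At least one path is unblocked, so d-separation fails.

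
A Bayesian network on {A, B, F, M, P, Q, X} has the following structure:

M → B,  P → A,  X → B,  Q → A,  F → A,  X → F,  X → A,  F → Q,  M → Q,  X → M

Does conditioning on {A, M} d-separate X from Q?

No — X and Q are not d-separated given {A, M}.

There are 6 undirected paths between X and Q; checking each against the conditioning set {A, M}:
  1. X → F → A ← Q — F:chain[open]; A:collider[open] ⇒ active
  2. X → F → Q — F:chain[open] ⇒ active
  3. X → B ← M → Q — B:collider[blocks]; M:fork[blocks] ⇒ blocked
  4. X → M → Q — M:chain[blocks] ⇒ blocked
  5. X → A ← F → Q — A:collider[open]; F:fork[open] ⇒ active
  6. X → A ← Q — A:collider[open] ⇒ active
Since the path X → F → A ← Q is active, X and Q are not d-separated given {A, M}.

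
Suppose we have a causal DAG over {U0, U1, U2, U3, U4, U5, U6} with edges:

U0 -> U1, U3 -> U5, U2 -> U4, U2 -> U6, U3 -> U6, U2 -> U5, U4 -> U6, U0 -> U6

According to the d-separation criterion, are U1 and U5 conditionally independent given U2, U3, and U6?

Enumerating the 3 paths from U1 to U5 and testing each for blocking by {U2, U3, U6}:
  1. U1 ← U0 → U6 ← U3 → U5 — U0:fork[open]; U6:collider[open]; U3:fork[blocks] ⇒ blocked
  2. U1 ← U0 → U6 ← U4 ← U2 → U5 — U0:fork[open]; U6:collider[open]; U4:chain[open]; U2:fork[blocks] ⇒ blocked
  3. U1 ← U0 → U6 ← U2 → U5 — U0:fork[open]; U6:collider[open]; U2:fork[blocks] ⇒ blocked
All paths are blocked; U1 ⊥ U5 | {U2, U3, U6} holds.

Yes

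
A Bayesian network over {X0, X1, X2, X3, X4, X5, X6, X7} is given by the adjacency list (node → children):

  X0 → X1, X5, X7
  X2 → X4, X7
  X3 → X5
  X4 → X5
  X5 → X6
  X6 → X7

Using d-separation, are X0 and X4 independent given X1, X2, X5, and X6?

No

Enumerating the 4 paths from X0 to X4 and testing each for blocking by {X1, X2, X5, X6}:
Path 1: X0 → X5 → X6 → X7 ← X2 → X4
  X5 is a chain here and X5 is conditioned on, so the path is blocked at X5.
Path 2: X0 → X5 ← X4
  X5 is a collider and X5 is conditioned on, which opens it — no node blocks this path, so it is active.
Path 3: X0 → X7 ← X6 ← X5 ← X4
  X7 is a collider here and neither X7 nor any of its descendants is conditioned on, so the collider stays closed — the path is blocked at X7.
Path 4: X0 → X7 ← X2 → X4
  X7 is a collider here and neither X7 nor any of its descendants is conditioned on, so the collider stays closed — the path is blocked at X7.
At least one path is unblocked, so d-separation fails.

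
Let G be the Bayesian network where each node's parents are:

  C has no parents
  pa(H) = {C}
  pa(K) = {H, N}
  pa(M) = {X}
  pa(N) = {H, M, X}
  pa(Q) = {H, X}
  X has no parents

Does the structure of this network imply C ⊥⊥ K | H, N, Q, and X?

Yes

Enumerating the 4 paths from C to K and testing each for blocking by {H, N, Q, X}:
Path 1: C → H → K
  H is a chain here and H is conditioned on, so the path is blocked at H.
Path 2: C → H → N → K
  H is a chain here and H is conditioned on, so the path is blocked at H.
Path 3: C → H → Q ← X → N → K
  H is a chain here and H is conditioned on, so the path is blocked at H.
Path 4: C → H → Q ← X → M → N → K
  H is a chain here and H is conditioned on, so the path is blocked at H.
Every path is blocked, so C and K are d-separated given {H, N, Q, X}.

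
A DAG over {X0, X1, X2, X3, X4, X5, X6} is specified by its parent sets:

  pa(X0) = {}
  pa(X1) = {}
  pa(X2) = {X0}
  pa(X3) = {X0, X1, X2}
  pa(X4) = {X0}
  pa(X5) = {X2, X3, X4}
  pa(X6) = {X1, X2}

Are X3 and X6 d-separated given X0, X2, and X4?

No

Enumerating the 6 paths from X3 to X6 and testing each for blocking by {X0, X2, X4}:
Path 1: X3 ← X2 → X6
  X2 is a fork here and X2 is conditioned on, so the path is blocked at X2.
Path 2: X3 ← X0 → X2 → X6
  X0 is a fork here and X0 is conditioned on, so the path is blocked at X0.
Path 3: X3 ← X0 → X4 → X5 ← X2 → X6
  X0 is a fork here and X0 is conditioned on, so the path is blocked at X0.
Path 4: X3 ← X1 → X6
  X1 is a fork and X1 is not conditioned on — no node blocks this path, so it is active.
Path 5: X3 → X5 ← X2 → X6
  X5 is a collider here and neither X5 nor any of its descendants is conditioned on, so the collider stays closed — the path is blocked at X5.
Path 6: X3 → X5 ← X4 ← X0 → X2 → X6
  X5 is a collider here and neither X5 nor any of its descendants is conditioned on, so the collider stays closed — the path is blocked at X5.
At least one path is unblocked, so d-separation fails.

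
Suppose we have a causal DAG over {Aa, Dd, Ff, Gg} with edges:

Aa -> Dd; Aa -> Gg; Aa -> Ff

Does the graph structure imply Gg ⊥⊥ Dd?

No — Gg and Dd are not d-separated given ∅.

Only one path connects Gg and Dd:
  1. Gg ← Aa → Dd — Aa:fork[open] ⇒ active
Since the path Gg ← Aa → Dd is active, Gg and Dd are not d-separated given ∅.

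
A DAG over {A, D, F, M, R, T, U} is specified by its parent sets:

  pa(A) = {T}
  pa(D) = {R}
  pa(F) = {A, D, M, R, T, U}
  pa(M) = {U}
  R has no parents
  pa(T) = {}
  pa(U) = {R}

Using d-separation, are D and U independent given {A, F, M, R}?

No — D and U are not d-separated given {A, F, M, R}.

6 paths connect D and U; each must be blocked for d-separation to hold:
  1. D ← R → U — R:fork[blocks] ⇒ blocked
  2. D ← R → F ← M ← U — R:fork[blocks]; F:collider[open]; M:chain[blocks] ⇒ blocked
  3. D ← R → F ← U — R:fork[blocks]; F:collider[open] ⇒ blocked
  4. D → F ← M ← U — F:collider[open]; M:chain[blocks] ⇒ blocked
  5. D → F ← R → U — F:collider[open]; R:fork[blocks] ⇒ blocked
  6. D → F ← U — F:collider[open] ⇒ active
Because an active path exists, D and U are not d-separated.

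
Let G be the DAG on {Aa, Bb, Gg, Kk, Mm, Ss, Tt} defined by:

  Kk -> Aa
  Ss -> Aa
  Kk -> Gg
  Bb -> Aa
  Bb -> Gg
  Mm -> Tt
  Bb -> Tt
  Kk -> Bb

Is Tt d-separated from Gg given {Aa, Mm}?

We examine all 3 paths between Tt and Gg:
Path 1: Tt ← Bb → Aa ← Kk → Gg
  Bb is a fork and Bb is not conditioned on; Aa is a collider and Aa is conditioned on, which opens it; Kk is a fork and Kk is not conditioned on — no node blocks this path, so it is active.
Path 2: Tt ← Bb ← Kk → Gg
  Bb is a chain and Bb is not conditioned on; Kk is a fork and Kk is not conditioned on — no node blocks this path, so it is active.
Path 3: Tt ← Bb → Gg
  Bb is a fork and Bb is not conditioned on — no node blocks this path, so it is active.
At least one path is unblocked, so d-separation fails.

No — Tt and Gg are not d-separated given {Aa, Mm}.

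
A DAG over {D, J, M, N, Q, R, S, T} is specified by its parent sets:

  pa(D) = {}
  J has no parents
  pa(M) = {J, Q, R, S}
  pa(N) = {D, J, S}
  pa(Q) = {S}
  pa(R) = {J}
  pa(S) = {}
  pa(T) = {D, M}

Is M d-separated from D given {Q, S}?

We examine all 5 paths between M and D:
Path 1: M → T ← D
  T is a collider here and neither T nor any of its descendants is conditioned on, so the collider stays closed — the path is blocked at T.
Path 2: M ← Q ← S → N ← D
  Q is a chain here and Q is conditioned on, so the path is blocked at Q.
Path 3: M ← R ← J → N ← D
  N is a collider here and neither N nor any of its descendants is conditioned on, so the collider stays closed — the path is blocked at N.
Path 4: M ← J → N ← D
  N is a collider here and neither N nor any of its descendants is conditioned on, so the collider stays closed — the path is blocked at N.
Path 5: M ← S → N ← D
  S is a fork here and S is conditioned on, so the path is blocked at S.
All paths are blocked; M ⊥ D | {Q, S} holds.

Yes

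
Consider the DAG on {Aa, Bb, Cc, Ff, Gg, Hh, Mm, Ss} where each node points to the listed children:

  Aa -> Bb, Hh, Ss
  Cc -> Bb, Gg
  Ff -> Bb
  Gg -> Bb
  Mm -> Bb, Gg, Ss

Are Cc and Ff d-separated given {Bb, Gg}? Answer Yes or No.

No — Cc and Ff are not d-separated given {Bb, Gg}.

There are 4 undirected paths between Cc and Ff; checking each against the conditioning set {Bb, Gg}:
Path 1: Cc → Bb ← Ff
  Bb is a collider and Bb is conditioned on, which opens it — no node blocks this path, so it is active.
Path 2: Cc → Gg → Bb ← Ff
  Gg is a chain here and Gg is conditioned on, so the path is blocked at Gg.
Path 3: Cc → Gg ← Mm → Bb ← Ff
  Gg is a collider and Gg is conditioned on, which opens it; Mm is a fork and Mm is not conditioned on; Bb is a collider and Bb is conditioned on, which opens it — no node blocks this path, so it is active.
Path 4: Cc → Gg ← Mm → Ss ← Aa → Bb ← Ff
  Ss is a collider here and neither Ss nor any of its descendants is conditioned on, so the collider stays closed — the path is blocked at Ss.
At least one path is unblocked, so d-separation fails.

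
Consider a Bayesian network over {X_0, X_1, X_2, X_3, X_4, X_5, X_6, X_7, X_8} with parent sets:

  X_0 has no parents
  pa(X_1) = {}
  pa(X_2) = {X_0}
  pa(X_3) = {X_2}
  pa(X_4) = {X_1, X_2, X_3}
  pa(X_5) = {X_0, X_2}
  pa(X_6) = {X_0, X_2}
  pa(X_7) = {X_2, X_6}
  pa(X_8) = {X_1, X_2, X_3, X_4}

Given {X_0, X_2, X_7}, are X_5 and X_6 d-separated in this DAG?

Yes

6 paths connect X_5 and X_6; each must be blocked for d-separation to hold:
  1. X_5 ← X_2 → X_7 ← X_6 — X_2:fork[blocks]; X_7:collider[open] ⇒ blocked
  2. X_5 ← X_2 → X_6 — X_2:fork[blocks] ⇒ blocked
  3. X_5 ← X_2 ← X_0 → X_6 — X_2:chain[blocks]; X_0:fork[blocks] ⇒ blocked
  4. X_5 ← X_0 → X_2 → X_7 ← X_6 — X_0:fork[blocks]; X_2:chain[blocks]; X_7:collider[open] ⇒ blocked
  5. X_5 ← X_0 → X_2 → X_6 — X_0:fork[blocks]; X_2:chain[blocks] ⇒ blocked
  6. X_5 ← X_0 → X_6 — X_0:fork[blocks] ⇒ blocked
All paths are blocked; X_5 ⊥ X_6 | {X_0, X_2, X_7} holds.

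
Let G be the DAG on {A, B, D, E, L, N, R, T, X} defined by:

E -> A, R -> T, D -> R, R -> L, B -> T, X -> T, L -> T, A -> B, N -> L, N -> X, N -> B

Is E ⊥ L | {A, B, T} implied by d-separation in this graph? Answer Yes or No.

6 paths connect E and L; each must be blocked for d-separation to hold:
Path 1: E → A → B ← N → X → T ← R → L
  A is a chain here and A is conditioned on, so the path is blocked at A.
Path 2: E → A → B ← N → X → T ← L
  A is a chain here and A is conditioned on, so the path is blocked at A.
Path 3: E → A → B ← N → L
  A is a chain here and A is conditioned on, so the path is blocked at A.
Path 4: E → A → B → T ← R → L
  A is a chain here and A is conditioned on, so the path is blocked at A.
Path 5: E → A → B → T ← X ← N → L
  A is a chain here and A is conditioned on, so the path is blocked at A.
Path 6: E → A → B → T ← L
  A is a chain here and A is conditioned on, so the path is blocked at A.
All paths are blocked; E ⊥ L | {A, B, T} holds.

Yes — E and L are d-separated given {A, B, T}.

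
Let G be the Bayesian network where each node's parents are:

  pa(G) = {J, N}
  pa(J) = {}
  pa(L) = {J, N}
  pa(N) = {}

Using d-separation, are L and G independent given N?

No

Enumerating the 2 paths from L to G and testing each for blocking by {N}:
  1. L ← N → G — N:fork[blocks] ⇒ blocked
  2. L ← J → G — J:fork[open] ⇒ active
Because an active path exists, L and G are not d-separated.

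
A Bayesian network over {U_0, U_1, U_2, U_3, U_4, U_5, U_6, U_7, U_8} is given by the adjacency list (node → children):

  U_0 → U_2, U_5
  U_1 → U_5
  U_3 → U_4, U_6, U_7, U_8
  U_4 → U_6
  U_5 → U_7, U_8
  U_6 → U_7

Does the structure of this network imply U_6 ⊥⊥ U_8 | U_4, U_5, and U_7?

No

We examine all 6 paths between U_6 and U_8:
Path 1: U_6 → U_7 ← U_5 → U_8
  U_5 is a fork here and U_5 is conditioned on, so the path is blocked at U_5.
Path 2: U_6 → U_7 ← U_3 → U_8
  U_7 is a collider and U_7 is conditioned on, which opens it; U_3 is a fork and U_3 is not conditioned on — no node blocks this path, so it is active.
Path 3: U_6 ← U_3 → U_7 ← U_5 → U_8
  U_5 is a fork here and U_5 is conditioned on, so the path is blocked at U_5.
Path 4: U_6 ← U_3 → U_8
  U_3 is a fork and U_3 is not conditioned on — no node blocks this path, so it is active.
Path 5: U_6 ← U_4 ← U_3 → U_7 ← U_5 → U_8
  U_4 is a chain here and U_4 is conditioned on, so the path is blocked at U_4.
Path 6: U_6 ← U_4 ← U_3 → U_8
  U_4 is a chain here and U_4 is conditioned on, so the path is blocked at U_4.
At least one path is unblocked, so d-separation fails.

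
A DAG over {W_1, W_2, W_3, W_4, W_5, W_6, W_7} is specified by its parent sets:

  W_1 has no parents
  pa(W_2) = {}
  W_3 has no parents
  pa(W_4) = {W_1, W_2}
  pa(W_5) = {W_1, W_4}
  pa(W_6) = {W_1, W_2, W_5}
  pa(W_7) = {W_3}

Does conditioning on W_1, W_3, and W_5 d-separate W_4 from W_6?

No

5 paths connect W_4 and W_6; each must be blocked for d-separation to hold:
  1. W_4 → W_5 ← W_1 → W_6 — W_5:collider[open]; W_1:fork[blocks] ⇒ blocked
  2. W_4 → W_5 → W_6 — W_5:chain[blocks] ⇒ blocked
  3. W_4 ← W_1 → W_5 → W_6 — W_1:fork[blocks]; W_5:chain[blocks] ⇒ blocked
  4. W_4 ← W_1 → W_6 — W_1:fork[blocks] ⇒ blocked
  5. W_4 ← W_2 → W_6 — W_2:fork[open] ⇒ active
Since the path W_4 ← W_2 → W_6 is active, W_4 and W_6 are not d-separated given {W_1, W_3, W_5}.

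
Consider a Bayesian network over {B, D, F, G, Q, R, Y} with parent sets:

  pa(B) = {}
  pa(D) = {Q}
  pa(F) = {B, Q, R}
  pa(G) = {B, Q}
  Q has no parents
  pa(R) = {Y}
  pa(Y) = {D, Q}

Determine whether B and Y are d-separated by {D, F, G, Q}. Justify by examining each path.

6 paths connect B and Y; each must be blocked for d-separation to hold:
Path 1: B → G ← Q → Y
  Q is a fork here and Q is conditioned on, so the path is blocked at Q.
Path 2: B → G ← Q → D → Y
  Q is a fork here and Q is conditioned on, so the path is blocked at Q.
Path 3: B → G ← Q → F ← R ← Y
  Q is a fork here and Q is conditioned on, so the path is blocked at Q.
Path 4: B → F ← Q → Y
  Q is a fork here and Q is conditioned on, so the path is blocked at Q.
Path 5: B → F ← Q → D → Y
  Q is a fork here and Q is conditioned on, so the path is blocked at Q.
Path 6: B → F ← R ← Y
  F is a collider and F is conditioned on, which opens it; R is a chain and R is not conditioned on — no node blocks this path, so it is active.
Because an active path exists, B and Y are not d-separated.

No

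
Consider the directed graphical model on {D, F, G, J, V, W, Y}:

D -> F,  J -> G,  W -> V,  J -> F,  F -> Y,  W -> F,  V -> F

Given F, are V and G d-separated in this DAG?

No

Enumerating the 2 paths from V to G and testing each for blocking by {F}:
Path 1: V ← W → F ← J → G
  W is a fork and W is not conditioned on; F is a collider and F is conditioned on, which opens it; J is a fork and J is not conditioned on — no node blocks this path, so it is active.
Path 2: V → F ← J → G
  F is a collider and F is conditioned on, which opens it; J is a fork and J is not conditioned on — no node blocks this path, so it is active.
Because an active path exists, V and G are not d-separated.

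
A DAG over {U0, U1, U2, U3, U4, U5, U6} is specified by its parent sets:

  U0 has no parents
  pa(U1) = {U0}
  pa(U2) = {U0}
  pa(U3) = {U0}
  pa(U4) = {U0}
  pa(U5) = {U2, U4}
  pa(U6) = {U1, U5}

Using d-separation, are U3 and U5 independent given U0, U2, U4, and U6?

Enumerating the 3 paths from U3 to U5 and testing each for blocking by {U0, U2, U4, U6}:
Path 1: U3 ← U0 → U4 → U5
  U0 is a fork here and U0 is conditioned on, so the path is blocked at U0.
Path 2: U3 ← U0 → U1 → U6 ← U5
  U0 is a fork here and U0 is conditioned on, so the path is blocked at U0.
Path 3: U3 ← U0 → U2 → U5
  U0 is a fork here and U0 is conditioned on, so the path is blocked at U0.
All paths are blocked; U3 ⊥ U5 | {U0, U2, U4, U6} holds.

Yes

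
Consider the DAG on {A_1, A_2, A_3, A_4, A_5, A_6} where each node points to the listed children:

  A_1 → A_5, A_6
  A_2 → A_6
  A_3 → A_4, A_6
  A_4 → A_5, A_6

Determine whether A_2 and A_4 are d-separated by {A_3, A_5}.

We examine all 3 paths between A_2 and A_4:
Path 1: A_2 → A_6 ← A_3 → A_4
  A_6 is a collider here and neither A_6 nor any of its descendants is conditioned on, so the collider stays closed — the path is blocked at A_6.
Path 2: A_2 → A_6 ← A_4
  A_6 is a collider here and neither A_6 nor any of its descendants is conditioned on, so the collider stays closed — the path is blocked at A_6.
Path 3: A_2 → A_6 ← A_1 → A_5 ← A_4
  A_6 is a collider here and neither A_6 nor any of its descendants is conditioned on, so the collider stays closed — the path is blocked at A_6.
All paths are blocked; A_2 ⊥ A_4 | {A_3, A_5} holds.

Yes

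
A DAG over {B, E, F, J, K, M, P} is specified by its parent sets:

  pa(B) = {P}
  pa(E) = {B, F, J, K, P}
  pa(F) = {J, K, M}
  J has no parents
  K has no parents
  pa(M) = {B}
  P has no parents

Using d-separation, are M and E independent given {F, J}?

No

Enumerating the 5 paths from M to E and testing each for blocking by {F, J}:
Path 1: M ← B ← P → E
  B is a chain and B is not conditioned on; P is a fork and P is not conditioned on — no node blocks this path, so it is active.
Path 2: M ← B → E
  B is a fork and B is not conditioned on — no node blocks this path, so it is active.
Path 3: M → F ← J → E
  J is a fork here and J is conditioned on, so the path is blocked at J.
Path 4: M → F → E
  F is a chain here and F is conditioned on, so the path is blocked at F.
Path 5: M → F ← K → E
  F is a collider and F is conditioned on, which opens it; K is a fork and K is not conditioned on — no node blocks this path, so it is active.
At least one path is unblocked, so d-separation fails.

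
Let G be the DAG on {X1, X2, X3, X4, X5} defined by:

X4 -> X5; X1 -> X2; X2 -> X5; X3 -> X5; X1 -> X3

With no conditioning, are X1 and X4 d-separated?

Enumerating the 2 paths from X1 to X4 and testing each for blocking by ∅:
Path 1: X1 → X2 → X5 ← X4
  X5 is a collider here and neither X5 nor any of its descendants is conditioned on, so the collider stays closed — the path is blocked at X5.
Path 2: X1 → X3 → X5 ← X4
  X5 is a collider here and neither X5 nor any of its descendants is conditioned on, so the collider stays closed — the path is blocked at X5.
Since every path is blocked, d-separation holds.

Yes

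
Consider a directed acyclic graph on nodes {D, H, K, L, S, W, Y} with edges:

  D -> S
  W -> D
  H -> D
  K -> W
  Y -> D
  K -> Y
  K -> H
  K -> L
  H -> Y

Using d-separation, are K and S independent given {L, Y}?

Enumerating the 5 paths from K to S and testing each for blocking by {L, Y}:
Path 1: K → H → Y → D → S
  Y is a chain here and Y is conditioned on, so the path is blocked at Y.
Path 2: K → H → D → S
  H is a chain and H is not conditioned on; D is a chain and D is not conditioned on — no node blocks this path, so it is active.
Path 3: K → W → D → S
  W is a chain and W is not conditioned on; D is a chain and D is not conditioned on — no node blocks this path, so it is active.
Path 4: K → Y ← H → D → S
  Y is a collider and Y is conditioned on, which opens it; H is a fork and H is not conditioned on; D is a chain and D is not conditioned on — no node blocks this path, so it is active.
Path 5: K → Y → D → S
  Y is a chain here and Y is conditioned on, so the path is blocked at Y.
At least one path is unblocked, so d-separation fails.

No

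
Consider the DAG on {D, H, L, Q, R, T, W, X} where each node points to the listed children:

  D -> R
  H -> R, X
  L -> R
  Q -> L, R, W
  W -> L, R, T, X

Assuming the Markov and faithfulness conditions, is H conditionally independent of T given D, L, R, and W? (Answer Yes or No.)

Yes

6 paths connect H and T; each must be blocked for d-separation to hold:
Path 1: H → X ← W → T
  X is a collider here and neither X nor any of its descendants is conditioned on, so the collider stays closed — the path is blocked at X.
Path 2: H → R ← Q → W → T
  W is a chain here and W is conditioned on, so the path is blocked at W.
Path 3: H → R ← Q → L ← W → T
  W is a fork here and W is conditioned on, so the path is blocked at W.
Path 4: H → R ← W → T
  W is a fork here and W is conditioned on, so the path is blocked at W.
Path 5: H → R ← L ← Q → W → T
  L is a chain here and L is conditioned on, so the path is blocked at L.
Path 6: H → R ← L ← W → T
  L is a chain here and L is conditioned on, so the path is blocked at L.
Every path is blocked, so H and T are d-separated given {D, L, R, W}.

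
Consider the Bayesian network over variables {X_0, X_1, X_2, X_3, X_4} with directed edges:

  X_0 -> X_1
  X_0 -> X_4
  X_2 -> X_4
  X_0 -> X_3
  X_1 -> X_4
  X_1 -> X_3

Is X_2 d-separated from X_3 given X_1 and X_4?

No

Enumerating the 4 paths from X_2 to X_3 and testing each for blocking by {X_1, X_4}:
Path 1: X_2 → X_4 ← X_0 → X_3
  X_4 is a collider and X_4 is conditioned on, which opens it; X_0 is a fork and X_0 is not conditioned on — no node blocks this path, so it is active.
Path 2: X_2 → X_4 ← X_0 → X_1 → X_3
  X_1 is a chain here and X_1 is conditioned on, so the path is blocked at X_1.
Path 3: X_2 → X_4 ← X_1 → X_3
  X_1 is a fork here and X_1 is conditioned on, so the path is blocked at X_1.
Path 4: X_2 → X_4 ← X_1 ← X_0 → X_3
  X_1 is a chain here and X_1 is conditioned on, so the path is blocked at X_1.
Since the path X_2 → X_4 ← X_0 → X_3 is active, X_2 and X_3 are not d-separated given {X_1, X_4}.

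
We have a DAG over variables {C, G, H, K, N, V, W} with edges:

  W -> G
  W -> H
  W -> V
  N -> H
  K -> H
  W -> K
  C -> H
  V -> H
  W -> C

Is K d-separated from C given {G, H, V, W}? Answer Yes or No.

There are 6 undirected paths between K and C; checking each against the conditioning set {G, H, V, W}:
Path 1: K ← W → C
  W is a fork here and W is conditioned on, so the path is blocked at W.
Path 2: K ← W → V → H ← C
  W is a fork here and W is conditioned on, so the path is blocked at W.
Path 3: K ← W → H ← C
  W is a fork here and W is conditioned on, so the path is blocked at W.
Path 4: K → H ← C
  H is a collider and H is conditioned on, which opens it — no node blocks this path, so it is active.
Path 5: K → H ← W → C
  W is a fork here and W is conditioned on, so the path is blocked at W.
Path 6: K → H ← V ← W → C
  V is a chain here and V is conditioned on, so the path is blocked at V.
Because an active path exists, K and C are not d-separated.

No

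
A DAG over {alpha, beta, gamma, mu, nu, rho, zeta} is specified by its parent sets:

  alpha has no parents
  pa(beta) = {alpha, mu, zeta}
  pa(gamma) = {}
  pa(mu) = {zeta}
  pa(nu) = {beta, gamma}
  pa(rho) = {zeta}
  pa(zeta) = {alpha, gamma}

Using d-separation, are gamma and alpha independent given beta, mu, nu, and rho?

Enumerating the 6 paths from gamma to alpha and testing each for blocking by {beta, mu, nu, rho}:
Path 1: gamma → zeta ← alpha
  zeta is a collider and its descendant rho is conditioned on, which opens it — no node blocks this path, so it is active.
Path 2: gamma → zeta → beta ← alpha
  zeta is a chain and zeta is not conditioned on; beta is a collider and beta is conditioned on, which opens it — no node blocks this path, so it is active.
Path 3: gamma → zeta → mu → beta ← alpha
  mu is a chain here and mu is conditioned on, so the path is blocked at mu.
Path 4: gamma → nu ← beta ← alpha
  beta is a chain here and beta is conditioned on, so the path is blocked at beta.
Path 5: gamma → nu ← beta ← zeta ← alpha
  beta is a chain here and beta is conditioned on, so the path is blocked at beta.
Path 6: gamma → nu ← beta ← mu ← zeta ← alpha
  beta is a chain here and beta is conditioned on, so the path is blocked at beta.
Since the path gamma → zeta ← alpha is active, gamma and alpha are not d-separated given {beta, mu, nu, rho}.

No — gamma and alpha are not d-separated given {beta, mu, nu, rho}.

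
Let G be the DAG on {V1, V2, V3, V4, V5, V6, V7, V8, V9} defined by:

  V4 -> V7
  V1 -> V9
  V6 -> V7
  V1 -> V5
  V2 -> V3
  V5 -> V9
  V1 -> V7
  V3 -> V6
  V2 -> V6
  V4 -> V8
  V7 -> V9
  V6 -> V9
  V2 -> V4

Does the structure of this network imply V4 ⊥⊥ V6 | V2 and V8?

Yes

We examine all 6 paths between V4 and V6:
  1. V4 → V7 ← V1 → V9 ← V6 — V7:collider[blocks]; V1:fork[open]; V9:collider[blocks] ⇒ blocked
  2. V4 → V7 ← V1 → V5 → V9 ← V6 — V7:collider[blocks]; V1:fork[open]; V5:chain[open]; V9:collider[blocks] ⇒ blocked
  3. V4 → V7 ← V6 — V7:collider[blocks] ⇒ blocked
  4. V4 → V7 → V9 ← V6 — V7:chain[open]; V9:collider[blocks] ⇒ blocked
  5. V4 ← V2 → V6 — V2:fork[blocks] ⇒ blocked
  6. V4 ← V2 → V3 → V6 — V2:fork[blocks]; V3:chain[open] ⇒ blocked
Since every path is blocked, d-separation holds.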